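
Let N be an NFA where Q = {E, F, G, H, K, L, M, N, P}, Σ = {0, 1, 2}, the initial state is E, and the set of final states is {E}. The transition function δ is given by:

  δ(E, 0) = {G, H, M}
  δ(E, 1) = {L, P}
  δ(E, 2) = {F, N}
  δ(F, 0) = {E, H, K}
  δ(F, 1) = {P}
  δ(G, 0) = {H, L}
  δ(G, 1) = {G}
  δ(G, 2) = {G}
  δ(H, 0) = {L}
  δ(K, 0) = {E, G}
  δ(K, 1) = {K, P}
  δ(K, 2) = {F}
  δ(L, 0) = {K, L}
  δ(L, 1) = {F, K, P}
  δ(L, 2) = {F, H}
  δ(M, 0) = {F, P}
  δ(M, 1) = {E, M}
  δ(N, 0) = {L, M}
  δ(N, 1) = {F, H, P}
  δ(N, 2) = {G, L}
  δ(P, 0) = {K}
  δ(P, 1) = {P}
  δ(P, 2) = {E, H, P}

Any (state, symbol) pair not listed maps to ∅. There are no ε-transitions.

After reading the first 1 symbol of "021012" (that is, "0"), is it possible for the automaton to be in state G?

Start in {E}.
Read '0': {E} → {G, H, M}.
State G is in {G, H, M}.

Yes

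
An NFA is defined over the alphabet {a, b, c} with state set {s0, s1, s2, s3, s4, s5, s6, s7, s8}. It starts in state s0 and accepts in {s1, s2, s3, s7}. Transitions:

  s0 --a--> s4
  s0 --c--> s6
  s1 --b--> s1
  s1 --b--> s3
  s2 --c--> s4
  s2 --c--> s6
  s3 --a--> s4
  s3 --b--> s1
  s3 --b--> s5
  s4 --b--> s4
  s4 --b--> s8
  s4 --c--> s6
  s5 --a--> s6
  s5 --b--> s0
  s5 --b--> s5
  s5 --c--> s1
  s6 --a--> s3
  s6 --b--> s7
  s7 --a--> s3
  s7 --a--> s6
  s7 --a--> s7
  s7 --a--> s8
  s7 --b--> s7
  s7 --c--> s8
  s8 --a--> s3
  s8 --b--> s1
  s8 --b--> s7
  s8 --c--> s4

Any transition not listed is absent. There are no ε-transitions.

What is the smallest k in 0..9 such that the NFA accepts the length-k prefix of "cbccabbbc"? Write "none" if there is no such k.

Start in {s0}.
Read 'c': {s0} → {s6}.
Read 'b': {s6} → {s7}.
None of the earlier sets intersect F, but {s7} does.

2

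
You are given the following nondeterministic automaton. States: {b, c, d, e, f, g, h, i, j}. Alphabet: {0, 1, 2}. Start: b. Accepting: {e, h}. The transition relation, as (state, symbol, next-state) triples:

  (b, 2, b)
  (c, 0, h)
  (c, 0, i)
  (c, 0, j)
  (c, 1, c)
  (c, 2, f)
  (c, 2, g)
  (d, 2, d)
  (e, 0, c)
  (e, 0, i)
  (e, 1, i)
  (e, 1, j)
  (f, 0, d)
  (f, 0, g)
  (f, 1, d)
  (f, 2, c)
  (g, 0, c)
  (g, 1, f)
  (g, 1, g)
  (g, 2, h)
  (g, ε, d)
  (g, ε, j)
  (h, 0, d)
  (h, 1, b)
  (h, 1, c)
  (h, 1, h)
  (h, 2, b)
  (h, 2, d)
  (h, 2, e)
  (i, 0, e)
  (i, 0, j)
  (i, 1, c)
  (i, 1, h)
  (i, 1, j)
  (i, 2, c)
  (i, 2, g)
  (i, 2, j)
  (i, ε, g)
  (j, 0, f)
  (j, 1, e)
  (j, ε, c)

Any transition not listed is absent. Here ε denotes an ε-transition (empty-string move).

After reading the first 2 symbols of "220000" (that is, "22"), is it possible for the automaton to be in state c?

No

Start in {b}.
Read '2': b→{b}; now {b}.
Read '2': b→{b}; now {b}.
State c is not in {b}.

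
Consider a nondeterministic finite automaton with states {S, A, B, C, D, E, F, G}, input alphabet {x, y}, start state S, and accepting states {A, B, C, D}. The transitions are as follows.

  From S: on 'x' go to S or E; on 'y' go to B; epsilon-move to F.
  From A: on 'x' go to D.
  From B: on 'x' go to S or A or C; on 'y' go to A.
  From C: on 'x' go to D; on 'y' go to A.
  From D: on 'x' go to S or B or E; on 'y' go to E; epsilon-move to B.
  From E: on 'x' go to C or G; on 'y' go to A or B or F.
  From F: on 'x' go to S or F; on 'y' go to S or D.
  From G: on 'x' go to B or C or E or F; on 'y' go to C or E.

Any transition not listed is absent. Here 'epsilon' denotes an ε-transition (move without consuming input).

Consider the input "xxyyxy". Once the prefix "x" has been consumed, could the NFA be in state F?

Yes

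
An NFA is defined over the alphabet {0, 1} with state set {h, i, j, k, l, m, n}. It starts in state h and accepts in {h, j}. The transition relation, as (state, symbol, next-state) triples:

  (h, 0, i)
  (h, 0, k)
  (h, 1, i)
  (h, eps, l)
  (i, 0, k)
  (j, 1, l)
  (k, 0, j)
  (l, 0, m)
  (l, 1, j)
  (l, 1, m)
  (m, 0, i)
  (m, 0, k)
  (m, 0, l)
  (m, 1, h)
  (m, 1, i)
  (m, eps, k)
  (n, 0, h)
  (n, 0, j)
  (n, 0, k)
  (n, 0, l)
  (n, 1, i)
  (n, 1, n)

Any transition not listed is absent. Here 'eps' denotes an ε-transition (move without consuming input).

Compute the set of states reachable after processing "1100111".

{h, i, j, k, l, m}

Start: ε-closure({h}) = {h, l}.
Read '1': {h, l} → {i, j, k, m}.
Read '1': {i, j, k, m} → {h, i, l}.
Read '0': {h, i, l} → {i, k, m}.
Read '0': {i, k, m} → {i, j, k, l}.
Read '1': {i, j, k, l} → {j, k, l, m}.
Read '1': {j, k, l, m} → {h, i, j, k, l, m}.
Read '1': {h, i, j, k, l, m} → {h, i, j, k, l, m}.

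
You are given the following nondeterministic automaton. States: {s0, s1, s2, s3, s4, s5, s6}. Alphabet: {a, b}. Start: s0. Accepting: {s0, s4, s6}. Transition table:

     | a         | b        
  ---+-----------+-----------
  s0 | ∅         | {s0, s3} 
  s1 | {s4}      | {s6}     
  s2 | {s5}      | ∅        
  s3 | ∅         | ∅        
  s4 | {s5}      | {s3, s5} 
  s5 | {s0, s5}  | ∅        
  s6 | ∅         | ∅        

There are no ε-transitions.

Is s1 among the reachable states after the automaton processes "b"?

Start in {s0}.
Read 'b': {s0} → {s0, s3}.
State s1 is not in {s0, s3}.

No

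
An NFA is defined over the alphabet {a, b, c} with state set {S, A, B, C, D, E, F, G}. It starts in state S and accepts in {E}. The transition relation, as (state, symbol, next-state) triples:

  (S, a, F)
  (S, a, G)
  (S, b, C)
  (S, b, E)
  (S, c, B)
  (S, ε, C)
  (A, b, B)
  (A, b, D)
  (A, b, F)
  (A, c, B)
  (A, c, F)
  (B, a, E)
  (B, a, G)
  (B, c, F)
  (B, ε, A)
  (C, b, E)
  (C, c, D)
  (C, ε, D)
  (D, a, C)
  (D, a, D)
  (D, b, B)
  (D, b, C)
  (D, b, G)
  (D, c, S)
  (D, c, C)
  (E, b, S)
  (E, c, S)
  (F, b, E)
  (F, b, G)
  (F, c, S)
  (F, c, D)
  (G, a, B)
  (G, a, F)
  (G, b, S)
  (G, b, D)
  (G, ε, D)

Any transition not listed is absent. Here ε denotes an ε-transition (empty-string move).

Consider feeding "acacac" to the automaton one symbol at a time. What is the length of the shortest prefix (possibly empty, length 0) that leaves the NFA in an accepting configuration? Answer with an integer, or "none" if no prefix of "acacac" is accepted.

none

Start: ε-closure({S}) = {S, C, D}.
Read 'a': S→{F, G}, C→∅, D→{C, D}; now {C, D, F, G}.
Read 'c': C→{D}, D→{S, C}, F→{S, D}, G→∅; now {S, C, D}.
Read 'a': S→{F, G}, C→∅, D→{C, D}; now {C, D, F, G}.
Read 'c': C→{D}, D→{S, C}, F→{S, D}, G→∅; now {S, C, D}.
Read 'a': S→{F, G}, C→∅, D→{C, D}; now {C, D, F, G}.
Read 'c': C→{D}, D→{S, C}, F→{S, D}, G→∅; now {S, C, D}.
No reachable set along the way intersects F.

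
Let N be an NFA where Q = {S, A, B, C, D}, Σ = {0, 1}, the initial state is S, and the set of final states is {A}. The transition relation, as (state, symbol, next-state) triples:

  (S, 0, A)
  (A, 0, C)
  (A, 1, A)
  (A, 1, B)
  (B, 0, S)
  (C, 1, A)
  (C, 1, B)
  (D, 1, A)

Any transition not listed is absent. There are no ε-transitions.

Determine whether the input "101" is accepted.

No

Start in {S}.
Read '1': {S} → ∅.
The set is empty and remains empty for the remaining 2 symbols.
The final set ∅ contains no accepting state.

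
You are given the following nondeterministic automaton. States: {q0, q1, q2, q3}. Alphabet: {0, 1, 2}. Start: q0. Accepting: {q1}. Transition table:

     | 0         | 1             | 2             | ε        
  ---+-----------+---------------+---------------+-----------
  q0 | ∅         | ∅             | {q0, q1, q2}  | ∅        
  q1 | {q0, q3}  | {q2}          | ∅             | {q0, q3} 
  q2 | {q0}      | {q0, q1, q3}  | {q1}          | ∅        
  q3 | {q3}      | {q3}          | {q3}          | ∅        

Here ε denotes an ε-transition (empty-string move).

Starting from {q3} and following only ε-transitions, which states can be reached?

{q3}

Begin with {q3}.
No ε-moves leave this set, so the closure equals the set itself.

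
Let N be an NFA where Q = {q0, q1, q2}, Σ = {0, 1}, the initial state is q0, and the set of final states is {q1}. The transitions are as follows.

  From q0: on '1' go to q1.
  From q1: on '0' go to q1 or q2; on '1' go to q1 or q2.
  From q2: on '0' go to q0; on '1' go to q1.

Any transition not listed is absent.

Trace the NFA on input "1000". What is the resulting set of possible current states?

Start in {q0}.
Read '1': {q0} → {q1}.
Read '0': {q1} → {q1, q2}.
Read '0': {q1, q2} → {q0, q1, q2}.
Read '0': {q0, q1, q2} → {q0, q1, q2}.

{q0, q1, q2}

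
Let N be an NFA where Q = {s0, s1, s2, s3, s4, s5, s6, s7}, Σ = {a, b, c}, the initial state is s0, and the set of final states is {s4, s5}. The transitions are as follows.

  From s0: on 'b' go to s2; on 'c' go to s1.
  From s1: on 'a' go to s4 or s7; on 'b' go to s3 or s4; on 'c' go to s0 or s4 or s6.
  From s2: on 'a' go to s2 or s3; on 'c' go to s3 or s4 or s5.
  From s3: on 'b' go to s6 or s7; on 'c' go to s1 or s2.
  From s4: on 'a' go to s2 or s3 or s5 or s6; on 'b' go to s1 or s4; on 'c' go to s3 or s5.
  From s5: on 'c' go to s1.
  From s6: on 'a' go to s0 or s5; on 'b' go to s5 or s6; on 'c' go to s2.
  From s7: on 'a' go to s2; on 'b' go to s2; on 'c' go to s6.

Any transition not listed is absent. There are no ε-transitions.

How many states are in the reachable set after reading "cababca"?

7

Start in {s0}.
Read 'c': s0→{s1}; now {s1}.
Read 'a': s1→{s4, s7}; now {s4, s7}.
Read 'b': s4→{s1, s4}, s7→{s2}; now {s1, s2, s4}.
Read 'a': s1→{s4, s7}, s2→{s2, s3}, s4→{s2, s3, s5, s6}; now {s2, s3, s4, s5, s6, s7}.
Read 'b': s2→∅, s3→{s6, s7}, s4→{s1, s4}, s5→∅, s6→{s5, s6}, s7→{s2}; now {s1, s2, s4, s5, s6, s7}.
Read 'c': s1→{s0, s4, s6}, s2→{s3, s4, s5}, s4→{s3, s5}, s5→{s1}, s6→{s2}, s7→{s6}; now {s0, s1, s2, s3, s4, s5, s6}.
Read 'a': s0→∅, s1→{s4, s7}, s2→{s2, s3}, s3→∅, s4→{s2, s3, s5, s6}, s5→∅, s6→{s0, s5}; now {s0, s2, s3, s4, s5, s6, s7}.
That set has 7 states.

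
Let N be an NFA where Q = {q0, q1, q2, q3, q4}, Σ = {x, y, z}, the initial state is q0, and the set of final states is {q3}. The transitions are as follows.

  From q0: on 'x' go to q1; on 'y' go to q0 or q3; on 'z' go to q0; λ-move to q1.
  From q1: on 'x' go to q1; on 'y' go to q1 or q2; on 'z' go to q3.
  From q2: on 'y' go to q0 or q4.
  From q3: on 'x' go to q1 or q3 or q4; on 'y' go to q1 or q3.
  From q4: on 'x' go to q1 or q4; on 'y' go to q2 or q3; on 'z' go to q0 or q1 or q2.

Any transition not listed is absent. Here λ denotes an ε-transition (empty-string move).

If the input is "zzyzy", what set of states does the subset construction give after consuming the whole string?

{q0, q1, q2, q3}

Start: ε-closure({q0}) = {q0, q1}.
Read 'z': {q0, q1} → {q0, q1, q3}.
Read 'z': {q0, q1, q3} → {q0, q1, q3}.
Read 'y': {q0, q1, q3} → {q0, q1, q2, q3}.
Read 'z': {q0, q1, q2, q3} → {q0, q1, q3}.
Read 'y': {q0, q1, q3} → {q0, q1, q2, q3}.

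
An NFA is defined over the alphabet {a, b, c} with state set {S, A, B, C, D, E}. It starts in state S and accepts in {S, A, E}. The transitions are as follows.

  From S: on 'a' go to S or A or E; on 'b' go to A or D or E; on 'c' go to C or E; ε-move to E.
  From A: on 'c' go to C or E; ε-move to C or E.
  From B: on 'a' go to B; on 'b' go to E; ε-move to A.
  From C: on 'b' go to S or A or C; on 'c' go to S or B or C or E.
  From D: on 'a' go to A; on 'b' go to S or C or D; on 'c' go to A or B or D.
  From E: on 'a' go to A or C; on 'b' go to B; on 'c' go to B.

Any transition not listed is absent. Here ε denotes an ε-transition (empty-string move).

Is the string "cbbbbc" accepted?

Yes

Start: ε-closure({S}) = {S, E}.
Read 'c': {S, E} → {A, B, C, E}.
Read 'b': {A, B, C, E} → {S, A, B, C, E}.
Read 'b': {S, A, B, C, E} → {S, A, B, C, D, E}.
Read 'b': {S, A, B, C, D, E} → {S, A, B, C, D, E}.
Read 'b': {S, A, B, C, D, E} → {S, A, B, C, D, E}.
Read 'c': {S, A, B, C, D, E} → {S, A, B, C, D, E}.
The final set {S, A, B, C, D, E} contains the accepting states S, A, E.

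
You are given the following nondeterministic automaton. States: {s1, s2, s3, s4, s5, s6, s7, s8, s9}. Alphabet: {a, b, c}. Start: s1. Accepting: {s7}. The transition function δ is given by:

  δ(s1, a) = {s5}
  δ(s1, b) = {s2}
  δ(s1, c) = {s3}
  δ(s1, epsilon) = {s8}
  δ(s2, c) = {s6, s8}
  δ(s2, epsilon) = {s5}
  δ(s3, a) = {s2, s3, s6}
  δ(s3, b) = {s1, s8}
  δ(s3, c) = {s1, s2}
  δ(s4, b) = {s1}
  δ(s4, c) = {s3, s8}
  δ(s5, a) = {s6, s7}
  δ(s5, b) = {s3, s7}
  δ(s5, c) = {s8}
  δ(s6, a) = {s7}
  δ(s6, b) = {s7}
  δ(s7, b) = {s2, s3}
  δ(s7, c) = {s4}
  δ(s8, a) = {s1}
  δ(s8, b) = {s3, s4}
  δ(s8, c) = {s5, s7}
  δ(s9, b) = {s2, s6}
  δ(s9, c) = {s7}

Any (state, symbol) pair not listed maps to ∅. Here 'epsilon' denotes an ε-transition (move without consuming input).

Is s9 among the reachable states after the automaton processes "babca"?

No

Start: ε-closure({s1}) = {s1, s8}.
Read 'b': s1→{s2}, s8→{s3, s4}; union {s2, s3, s4}; ε-closure = {s2, s3, s4, s5}.
Read 'a': s2→∅, s3→{s2, s3, s6}, s4→∅, s5→{s6, s7}; union {s2, s3, s6, s7}; ε-closure = {s2, s3, s5, s6, s7}.
Read 'b': s2→∅, s3→{s1, s8}, s5→{s3, s7}, s6→{s7}, s7→{s2, s3}; union {s1, s2, s3, s7, s8}; ε-closure = {s1, s2, s3, s5, s7, s8}.
Read 'c': s1→{s3}, s2→{s6, s8}, s3→{s1, s2}, s5→{s8}, s7→{s4}, s8→{s5, s7}; now {s1, s2, s3, s4, s5, s6, s7, s8}.
Read 'a': s1→{s5}, s2→∅, s3→{s2, s3, s6}, s4→∅, s5→{s6, s7}, s6→{s7}, s7→∅, s8→{s1}; union {s1, s2, s3, s5, s6, s7}; ε-closure = {s1, s2, s3, s5, s6, s7, s8}.
State s9 is not in {s1, s2, s3, s5, s6, s7, s8}.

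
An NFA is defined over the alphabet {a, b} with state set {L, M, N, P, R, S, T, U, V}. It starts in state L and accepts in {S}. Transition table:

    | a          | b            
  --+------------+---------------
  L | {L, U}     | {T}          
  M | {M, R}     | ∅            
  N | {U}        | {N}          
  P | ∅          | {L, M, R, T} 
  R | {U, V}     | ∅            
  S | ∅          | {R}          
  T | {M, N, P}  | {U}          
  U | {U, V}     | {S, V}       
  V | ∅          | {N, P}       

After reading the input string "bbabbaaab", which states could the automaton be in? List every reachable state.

Start in {L}.
Read 'b': L→{T}; now {T}.
Read 'b': T→{U}; now {U}.
Read 'a': U→{U, V}; now {U, V}.
Read 'b': U→{S, V}, V→{N, P}; now {N, P, S, V}.
Read 'b': N→{N}, P→{L, M, R, T}, S→{R}, V→{N, P}; now {L, M, N, P, R, T}.
Read 'a': L→{L, U}, M→{M, R}, N→{U}, P→∅, R→{U, V}, T→{M, N, P}; now {L, M, N, P, R, U, V}.
Read 'a': L→{L, U}, M→{M, R}, N→{U}, P→∅, R→{U, V}, U→{U, V}, V→∅; now {L, M, R, U, V}.
Read 'a': L→{L, U}, M→{M, R}, R→{U, V}, U→{U, V}, V→∅; now {L, M, R, U, V}.
Read 'b': L→{T}, M→∅, R→∅, U→{S, V}, V→{N, P}; now {N, P, S, T, V}.

{N, P, S, T, V}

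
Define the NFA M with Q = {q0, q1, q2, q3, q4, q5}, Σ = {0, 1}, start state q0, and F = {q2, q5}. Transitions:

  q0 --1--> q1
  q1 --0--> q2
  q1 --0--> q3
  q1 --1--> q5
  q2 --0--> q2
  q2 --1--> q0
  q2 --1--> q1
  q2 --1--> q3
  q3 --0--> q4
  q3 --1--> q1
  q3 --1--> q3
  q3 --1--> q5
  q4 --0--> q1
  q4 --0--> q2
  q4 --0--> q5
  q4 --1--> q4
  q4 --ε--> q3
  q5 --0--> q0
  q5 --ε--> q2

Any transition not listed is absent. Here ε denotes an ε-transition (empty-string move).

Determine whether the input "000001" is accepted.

No

Start in {q0}.
Read '0': {q0} → ∅.
The set is empty and remains empty for the remaining 5 symbols.
The final set ∅ contains no accepting state.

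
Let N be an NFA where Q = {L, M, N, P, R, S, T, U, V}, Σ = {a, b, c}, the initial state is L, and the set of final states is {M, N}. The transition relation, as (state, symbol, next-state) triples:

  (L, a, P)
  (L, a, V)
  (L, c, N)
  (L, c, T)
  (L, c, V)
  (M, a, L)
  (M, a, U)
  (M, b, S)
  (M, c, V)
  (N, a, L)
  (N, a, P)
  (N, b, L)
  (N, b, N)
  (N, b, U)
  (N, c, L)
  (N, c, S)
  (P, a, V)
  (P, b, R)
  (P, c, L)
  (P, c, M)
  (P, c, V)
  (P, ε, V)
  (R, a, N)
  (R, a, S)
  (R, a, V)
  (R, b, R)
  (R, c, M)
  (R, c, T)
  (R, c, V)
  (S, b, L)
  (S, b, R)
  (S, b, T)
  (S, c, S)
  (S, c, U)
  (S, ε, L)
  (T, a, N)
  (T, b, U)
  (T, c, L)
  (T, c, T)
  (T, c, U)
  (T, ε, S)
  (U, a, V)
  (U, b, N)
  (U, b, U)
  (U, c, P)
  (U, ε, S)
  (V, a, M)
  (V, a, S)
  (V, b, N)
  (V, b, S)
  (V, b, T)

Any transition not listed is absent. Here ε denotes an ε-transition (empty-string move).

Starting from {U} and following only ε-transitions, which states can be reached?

{L, S, U}

Begin with {U}.
ε-move U → S; add S.
ε-move S → L; add L.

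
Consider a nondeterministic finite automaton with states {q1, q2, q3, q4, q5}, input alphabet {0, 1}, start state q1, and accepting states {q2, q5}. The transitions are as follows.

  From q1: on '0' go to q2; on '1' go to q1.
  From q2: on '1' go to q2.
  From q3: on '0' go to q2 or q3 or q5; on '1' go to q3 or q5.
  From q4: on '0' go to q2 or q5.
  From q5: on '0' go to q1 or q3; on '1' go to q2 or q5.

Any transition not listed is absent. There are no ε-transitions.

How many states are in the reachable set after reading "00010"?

Start in {q1}.
Read '0': {q1} → {q2}.
Read '0': {q2} → ∅.
The set is empty and remains empty for the remaining 3 symbols.
That set has 0 states.

0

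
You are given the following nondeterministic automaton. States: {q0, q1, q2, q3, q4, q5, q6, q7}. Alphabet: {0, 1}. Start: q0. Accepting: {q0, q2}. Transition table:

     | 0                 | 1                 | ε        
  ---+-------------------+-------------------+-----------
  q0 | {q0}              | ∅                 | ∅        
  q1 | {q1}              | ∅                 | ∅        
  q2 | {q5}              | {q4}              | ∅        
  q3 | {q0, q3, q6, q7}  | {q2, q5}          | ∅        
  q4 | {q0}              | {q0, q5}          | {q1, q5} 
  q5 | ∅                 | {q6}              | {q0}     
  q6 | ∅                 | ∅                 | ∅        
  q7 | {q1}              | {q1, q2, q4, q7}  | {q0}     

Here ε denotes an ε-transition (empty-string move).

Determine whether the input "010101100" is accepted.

No

Start in {q0}.
Read '0': q0→{q0}; now {q0}.
Read '1': q0→∅; now ∅.
The set is empty and remains empty for the remaining 7 symbols.
The final set ∅ contains no accepting state.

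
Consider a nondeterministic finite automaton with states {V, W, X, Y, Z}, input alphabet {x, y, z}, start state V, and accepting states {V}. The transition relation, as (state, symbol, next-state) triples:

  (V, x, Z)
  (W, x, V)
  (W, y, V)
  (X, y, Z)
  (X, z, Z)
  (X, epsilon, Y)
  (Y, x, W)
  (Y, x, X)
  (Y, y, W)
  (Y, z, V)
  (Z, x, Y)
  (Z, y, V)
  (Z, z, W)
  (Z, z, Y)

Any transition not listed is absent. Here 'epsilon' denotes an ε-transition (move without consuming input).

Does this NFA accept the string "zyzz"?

No

Start in {V}.
Read 'z': V→∅; now ∅.
The set is empty and remains empty for the remaining 3 symbols.
The final set ∅ contains no accepting state.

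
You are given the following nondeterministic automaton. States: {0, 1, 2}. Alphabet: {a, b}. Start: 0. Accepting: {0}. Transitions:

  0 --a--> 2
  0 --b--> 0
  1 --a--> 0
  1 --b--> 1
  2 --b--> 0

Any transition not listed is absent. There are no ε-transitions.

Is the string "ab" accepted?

Yes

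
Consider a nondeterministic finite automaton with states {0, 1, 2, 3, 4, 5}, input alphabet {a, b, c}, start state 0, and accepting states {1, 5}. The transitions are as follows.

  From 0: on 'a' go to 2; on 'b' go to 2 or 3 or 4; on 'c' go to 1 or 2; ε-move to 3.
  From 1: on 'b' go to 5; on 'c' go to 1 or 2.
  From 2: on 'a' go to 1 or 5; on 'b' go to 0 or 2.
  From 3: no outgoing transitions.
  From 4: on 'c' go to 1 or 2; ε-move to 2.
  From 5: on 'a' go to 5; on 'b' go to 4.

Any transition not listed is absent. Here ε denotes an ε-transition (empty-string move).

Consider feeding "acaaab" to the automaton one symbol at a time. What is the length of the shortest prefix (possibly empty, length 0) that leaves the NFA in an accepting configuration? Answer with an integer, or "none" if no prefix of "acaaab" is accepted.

none

Start: ε-closure({0}) = {0, 3}.
Read 'a': {0, 3} → {2}.
Read 'c': {2} → ∅.
The set is empty and remains empty for the remaining 4 symbols.
No reachable set along the way intersects F.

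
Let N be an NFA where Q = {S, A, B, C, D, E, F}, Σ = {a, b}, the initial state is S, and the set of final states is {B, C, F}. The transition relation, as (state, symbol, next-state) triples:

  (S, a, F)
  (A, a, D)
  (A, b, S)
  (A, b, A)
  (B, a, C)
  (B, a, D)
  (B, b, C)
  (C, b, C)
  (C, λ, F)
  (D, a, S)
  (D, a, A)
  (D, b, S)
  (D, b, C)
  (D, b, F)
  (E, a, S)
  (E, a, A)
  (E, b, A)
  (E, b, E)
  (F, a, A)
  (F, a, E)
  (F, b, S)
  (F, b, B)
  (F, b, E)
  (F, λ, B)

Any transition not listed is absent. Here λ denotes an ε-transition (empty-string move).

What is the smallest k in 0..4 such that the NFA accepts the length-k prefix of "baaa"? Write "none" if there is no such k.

none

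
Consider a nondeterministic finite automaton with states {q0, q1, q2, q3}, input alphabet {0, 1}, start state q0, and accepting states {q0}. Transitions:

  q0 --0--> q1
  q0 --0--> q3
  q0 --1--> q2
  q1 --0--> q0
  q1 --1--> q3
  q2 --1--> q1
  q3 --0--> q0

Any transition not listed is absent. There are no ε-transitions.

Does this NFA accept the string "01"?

No

Start in {q0}.
Read '0': {q0} → {q1, q3}.
Read '1': {q1, q3} → {q3}.
The final set {q3} contains no accepting state.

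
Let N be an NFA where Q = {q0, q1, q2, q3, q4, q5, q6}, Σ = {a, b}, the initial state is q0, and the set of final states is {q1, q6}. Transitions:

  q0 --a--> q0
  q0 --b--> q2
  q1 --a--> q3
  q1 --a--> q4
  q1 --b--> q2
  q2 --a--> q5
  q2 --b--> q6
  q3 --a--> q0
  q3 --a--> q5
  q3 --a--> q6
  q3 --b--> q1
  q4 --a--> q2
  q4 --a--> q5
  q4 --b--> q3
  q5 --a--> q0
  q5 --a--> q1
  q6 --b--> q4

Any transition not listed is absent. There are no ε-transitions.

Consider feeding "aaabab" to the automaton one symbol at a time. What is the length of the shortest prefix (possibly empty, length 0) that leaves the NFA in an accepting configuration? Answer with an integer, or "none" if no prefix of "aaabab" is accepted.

none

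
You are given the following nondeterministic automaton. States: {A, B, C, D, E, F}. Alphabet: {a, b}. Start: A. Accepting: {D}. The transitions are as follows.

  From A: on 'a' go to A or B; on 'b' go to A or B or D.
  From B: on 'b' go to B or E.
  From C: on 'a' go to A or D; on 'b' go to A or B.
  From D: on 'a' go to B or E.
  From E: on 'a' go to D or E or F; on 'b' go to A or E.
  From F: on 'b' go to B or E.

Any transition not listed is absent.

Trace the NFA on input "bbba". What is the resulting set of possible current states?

{A, B, D, E, F}

Start in {A}.
Read 'b': {A} → {A, B, D}.
Read 'b': {A, B, D} → {A, B, D, E}.
Read 'b': {A, B, D, E} → {A, B, D, E}.
Read 'a': {A, B, D, E} → {A, B, D, E, F}.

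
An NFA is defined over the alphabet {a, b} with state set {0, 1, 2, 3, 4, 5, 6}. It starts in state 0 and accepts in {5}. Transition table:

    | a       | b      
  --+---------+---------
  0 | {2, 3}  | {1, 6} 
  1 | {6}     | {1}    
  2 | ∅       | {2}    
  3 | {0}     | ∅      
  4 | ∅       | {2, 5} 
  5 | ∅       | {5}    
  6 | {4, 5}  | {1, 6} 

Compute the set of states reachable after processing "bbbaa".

{4, 5}

Start in {0}.
Read 'b': {0} → {1, 6}.
Read 'b': {1, 6} → {1, 6}.
Read 'b': {1, 6} → {1, 6}.
Read 'a': {1, 6} → {4, 5, 6}.
Read 'a': {4, 5, 6} → {4, 5}.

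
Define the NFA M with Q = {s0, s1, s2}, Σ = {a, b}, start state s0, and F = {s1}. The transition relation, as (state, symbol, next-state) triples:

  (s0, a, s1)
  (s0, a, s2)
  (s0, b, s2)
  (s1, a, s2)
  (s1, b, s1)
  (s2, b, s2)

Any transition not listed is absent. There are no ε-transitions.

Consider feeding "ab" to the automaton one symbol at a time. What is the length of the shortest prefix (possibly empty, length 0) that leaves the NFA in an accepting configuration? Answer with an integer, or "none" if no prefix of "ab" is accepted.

1

Start in {s0}.
Read 'a': {s0} → {s1, s2}.
None of the earlier sets intersect F, but {s1, s2} does.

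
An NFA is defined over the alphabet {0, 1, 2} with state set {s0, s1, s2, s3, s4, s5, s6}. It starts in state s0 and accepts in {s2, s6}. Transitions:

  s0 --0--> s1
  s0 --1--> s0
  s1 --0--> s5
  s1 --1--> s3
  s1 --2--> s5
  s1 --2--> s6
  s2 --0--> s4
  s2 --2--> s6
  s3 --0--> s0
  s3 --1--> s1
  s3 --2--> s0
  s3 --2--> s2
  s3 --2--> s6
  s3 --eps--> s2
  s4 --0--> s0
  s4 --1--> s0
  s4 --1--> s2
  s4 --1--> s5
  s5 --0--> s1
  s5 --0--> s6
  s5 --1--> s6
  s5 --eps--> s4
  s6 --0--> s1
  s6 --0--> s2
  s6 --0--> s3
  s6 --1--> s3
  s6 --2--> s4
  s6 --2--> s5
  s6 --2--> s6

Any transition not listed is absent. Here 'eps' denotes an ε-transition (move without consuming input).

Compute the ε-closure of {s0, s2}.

{s0, s2}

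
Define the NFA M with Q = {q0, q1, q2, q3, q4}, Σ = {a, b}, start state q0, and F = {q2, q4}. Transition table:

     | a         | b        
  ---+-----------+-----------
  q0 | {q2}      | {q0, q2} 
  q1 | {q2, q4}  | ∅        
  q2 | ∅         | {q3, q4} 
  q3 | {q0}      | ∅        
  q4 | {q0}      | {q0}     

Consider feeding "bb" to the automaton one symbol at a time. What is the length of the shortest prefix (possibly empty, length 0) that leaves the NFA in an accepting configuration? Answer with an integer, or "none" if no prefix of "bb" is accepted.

1

Start in {q0}.
Read 'b': {q0} → {q0, q2}.
None of the earlier sets intersect F, but {q0, q2} does.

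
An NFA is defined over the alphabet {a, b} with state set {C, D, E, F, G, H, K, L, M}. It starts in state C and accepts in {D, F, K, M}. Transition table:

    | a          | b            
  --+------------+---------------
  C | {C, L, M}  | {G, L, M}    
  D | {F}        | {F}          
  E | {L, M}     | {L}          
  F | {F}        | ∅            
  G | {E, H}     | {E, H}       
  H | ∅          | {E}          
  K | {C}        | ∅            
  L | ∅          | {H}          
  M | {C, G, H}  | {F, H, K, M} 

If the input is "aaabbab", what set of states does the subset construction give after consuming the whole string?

{E, F, G, H, K, L, M}

Start in {C}.
Read 'a': C→{C, L, M}; now {C, L, M}.
Read 'a': C→{C, L, M}, L→∅, M→{C, G, H}; now {C, G, H, L, M}.
Read 'a': C→{C, L, M}, G→{E, H}, H→∅, L→∅, M→{C, G, H}; now {C, E, G, H, L, M}.
Read 'b': C→{G, L, M}, E→{L}, G→{E, H}, H→{E}, L→{H}, M→{F, H, K, M}; now {E, F, G, H, K, L, M}.
Read 'b': E→{L}, F→∅, G→{E, H}, H→{E}, K→∅, L→{H}, M→{F, H, K, M}; now {E, F, H, K, L, M}.
Read 'a': E→{L, M}, F→{F}, H→∅, K→{C}, L→∅, M→{C, G, H}; now {C, F, G, H, L, M}.
Read 'b': C→{G, L, M}, F→∅, G→{E, H}, H→{E}, L→{H}, M→{F, H, K, M}; now {E, F, G, H, K, L, M}.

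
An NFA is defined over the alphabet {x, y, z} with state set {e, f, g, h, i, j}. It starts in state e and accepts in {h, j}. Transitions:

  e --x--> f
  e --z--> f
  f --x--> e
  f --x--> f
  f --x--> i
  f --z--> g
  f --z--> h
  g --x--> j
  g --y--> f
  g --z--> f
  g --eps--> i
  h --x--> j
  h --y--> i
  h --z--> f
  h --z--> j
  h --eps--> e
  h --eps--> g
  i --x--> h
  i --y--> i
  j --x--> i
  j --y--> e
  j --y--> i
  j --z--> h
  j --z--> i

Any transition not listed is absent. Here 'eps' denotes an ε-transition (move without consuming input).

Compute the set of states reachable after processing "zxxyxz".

Start in {e}.
Read 'z': {e} → {f}.
Read 'x': {f} → {e, f, i}.
Read 'x': {e, f, i} → {e, f, g, h, i}.
Read 'y': {e, f, g, h, i} → {f, i}.
Read 'x': {f, i} → {e, f, g, h, i}.
Read 'z': {e, f, g, h, i} → {e, f, g, h, i, j}.

{e, f, g, h, i, j}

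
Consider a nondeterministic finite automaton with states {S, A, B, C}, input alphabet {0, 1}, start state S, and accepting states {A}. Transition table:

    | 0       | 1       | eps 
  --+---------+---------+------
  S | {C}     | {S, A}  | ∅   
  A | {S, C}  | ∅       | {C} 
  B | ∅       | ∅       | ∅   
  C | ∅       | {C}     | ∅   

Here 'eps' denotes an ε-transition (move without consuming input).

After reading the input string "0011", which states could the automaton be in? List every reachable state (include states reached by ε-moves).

∅

Start in {S}.
Read '0': S→{C}; now {C}.
Read '0': C→∅; now ∅.
The set is empty and remains empty for the remaining 2 symbols.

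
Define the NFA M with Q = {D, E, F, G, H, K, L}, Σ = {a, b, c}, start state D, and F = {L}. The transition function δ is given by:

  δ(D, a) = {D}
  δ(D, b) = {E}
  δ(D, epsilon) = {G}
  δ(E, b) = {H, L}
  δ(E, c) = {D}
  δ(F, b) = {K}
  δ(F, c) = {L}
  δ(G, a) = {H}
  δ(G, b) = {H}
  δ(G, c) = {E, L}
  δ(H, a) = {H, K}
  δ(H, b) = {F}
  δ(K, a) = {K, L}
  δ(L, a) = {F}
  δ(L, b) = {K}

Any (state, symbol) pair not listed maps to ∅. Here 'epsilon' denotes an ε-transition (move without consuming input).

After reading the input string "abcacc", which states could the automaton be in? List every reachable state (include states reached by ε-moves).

Start: ε-closure({D}) = {D, G}.
Read 'a': {D, G} → {D, G, H}.
Read 'b': {D, G, H} → {E, F, H}.
Read 'c': {E, F, H} → {D, G, L}.
Read 'a': {D, G, L} → {D, F, G, H}.
Read 'c': {D, F, G, H} → {E, L}.
Read 'c': {E, L} → {D, G}.

{D, G}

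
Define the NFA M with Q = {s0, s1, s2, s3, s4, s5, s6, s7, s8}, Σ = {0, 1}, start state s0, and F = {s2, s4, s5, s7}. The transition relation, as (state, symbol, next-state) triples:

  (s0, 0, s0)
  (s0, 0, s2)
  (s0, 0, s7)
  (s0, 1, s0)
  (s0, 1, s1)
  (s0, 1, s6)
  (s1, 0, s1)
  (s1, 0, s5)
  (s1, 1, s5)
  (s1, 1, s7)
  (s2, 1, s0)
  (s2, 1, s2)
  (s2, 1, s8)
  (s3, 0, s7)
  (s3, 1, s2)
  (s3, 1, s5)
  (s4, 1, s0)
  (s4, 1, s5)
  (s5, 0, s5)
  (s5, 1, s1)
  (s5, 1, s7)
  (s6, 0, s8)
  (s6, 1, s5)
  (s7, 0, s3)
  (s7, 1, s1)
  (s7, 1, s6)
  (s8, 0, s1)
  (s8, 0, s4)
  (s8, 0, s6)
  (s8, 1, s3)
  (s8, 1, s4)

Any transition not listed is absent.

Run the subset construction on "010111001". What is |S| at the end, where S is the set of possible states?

Start in {s0}.
Read '0': s0→{s0, s2, s7}; now {s0, s2, s7}.
Read '1': s0→{s0, s1, s6}, s2→{s0, s2, s8}, s7→{s1, s6}; now {s0, s1, s2, s6, s8}.
Read '0': s0→{s0, s2, s7}, s1→{s1, s5}, s2→∅, s6→{s8}, s8→{s1, s4, s6}; now {s0, s1, s2, s4, s5, s6, s7, s8}.
Read '1': s0→{s0, s1, s6}, s1→{s5, s7}, s2→{s0, s2, s8}, s4→{s0, s5}, s5→{s1, s7}, s6→{s5}, s7→{s1, s6}, s8→{s3, s4}; now {s0, s1, s2, s3, s4, s5, s6, s7, s8}.
Read '1': s0→{s0, s1, s6}, s1→{s5, s7}, s2→{s0, s2, s8}, s3→{s2, s5}, s4→{s0, s5}, s5→{s1, s7}, s6→{s5}, s7→{s1, s6}, s8→{s3, s4}; now {s0, s1, s2, s3, s4, s5, s6, s7, s8}.
Read '1': s0→{s0, s1, s6}, s1→{s5, s7}, s2→{s0, s2, s8}, s3→{s2, s5}, s4→{s0, s5}, s5→{s1, s7}, s6→{s5}, s7→{s1, s6}, s8→{s3, s4}; now {s0, s1, s2, s3, s4, s5, s6, s7, s8}.
Read '0': s0→{s0, s2, s7}, s1→{s1, s5}, s2→∅, s3→{s7}, s4→∅, s5→{s5}, s6→{s8}, s7→{s3}, s8→{s1, s4, s6}; now {s0, s1, s2, s3, s4, s5, s6, s7, s8}.
Read '0': s0→{s0, s2, s7}, s1→{s1, s5}, s2→∅, s3→{s7}, s4→∅, s5→{s5}, s6→{s8}, s7→{s3}, s8→{s1, s4, s6}; now {s0, s1, s2, s3, s4, s5, s6, s7, s8}.
Read '1': s0→{s0, s1, s6}, s1→{s5, s7}, s2→{s0, s2, s8}, s3→{s2, s5}, s4→{s0, s5}, s5→{s1, s7}, s6→{s5}, s7→{s1, s6}, s8→{s3, s4}; now {s0, s1, s2, s3, s4, s5, s6, s7, s8}.
That set has 9 states.

9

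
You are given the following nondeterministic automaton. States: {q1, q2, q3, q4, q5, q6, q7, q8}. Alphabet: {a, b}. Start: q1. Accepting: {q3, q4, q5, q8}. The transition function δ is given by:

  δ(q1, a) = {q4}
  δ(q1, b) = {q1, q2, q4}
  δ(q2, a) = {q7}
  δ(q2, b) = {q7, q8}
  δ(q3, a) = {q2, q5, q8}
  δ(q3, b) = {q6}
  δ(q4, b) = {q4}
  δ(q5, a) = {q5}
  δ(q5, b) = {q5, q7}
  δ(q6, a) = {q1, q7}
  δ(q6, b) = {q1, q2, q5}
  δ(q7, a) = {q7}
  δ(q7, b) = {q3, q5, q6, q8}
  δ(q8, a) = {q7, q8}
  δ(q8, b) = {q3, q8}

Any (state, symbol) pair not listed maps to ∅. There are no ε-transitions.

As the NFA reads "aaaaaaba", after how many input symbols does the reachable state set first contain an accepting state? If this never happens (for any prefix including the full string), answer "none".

Start in {q1}.
Read 'a': {q1} → {q4}.
None of the earlier sets intersect F, but {q4} does.

1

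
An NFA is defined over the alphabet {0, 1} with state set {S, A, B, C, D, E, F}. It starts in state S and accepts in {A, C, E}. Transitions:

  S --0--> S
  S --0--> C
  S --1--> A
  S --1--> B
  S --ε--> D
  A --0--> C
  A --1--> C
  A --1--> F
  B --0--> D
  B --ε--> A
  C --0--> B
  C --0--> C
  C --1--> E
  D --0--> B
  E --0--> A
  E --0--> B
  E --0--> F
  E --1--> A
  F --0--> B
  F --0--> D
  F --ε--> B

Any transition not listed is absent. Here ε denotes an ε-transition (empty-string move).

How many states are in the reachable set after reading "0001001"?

5

Start: ε-closure({S}) = {S, D}.
Read '0': {S, D} → {S, A, B, C, D}.
Read '0': {S, A, B, C, D} → {S, A, B, C, D}.
Read '0': {S, A, B, C, D} → {S, A, B, C, D}.
Read '1': {S, A, B, C, D} → {A, B, C, E, F}.
Read '0': {A, B, C, E, F} → {A, B, C, D, F}.
Read '0': {A, B, C, D, F} → {A, B, C, D}.
Read '1': {A, B, C, D} → {A, B, C, E, F}.
That set has 5 states.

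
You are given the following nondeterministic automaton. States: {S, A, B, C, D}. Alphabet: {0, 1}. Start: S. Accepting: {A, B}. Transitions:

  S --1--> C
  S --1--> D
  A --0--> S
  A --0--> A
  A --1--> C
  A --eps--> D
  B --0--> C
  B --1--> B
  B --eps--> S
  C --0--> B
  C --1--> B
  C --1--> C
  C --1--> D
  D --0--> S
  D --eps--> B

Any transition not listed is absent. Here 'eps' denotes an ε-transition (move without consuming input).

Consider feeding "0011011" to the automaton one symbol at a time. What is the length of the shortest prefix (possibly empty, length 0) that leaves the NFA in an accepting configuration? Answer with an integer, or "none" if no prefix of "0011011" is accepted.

none

Start in {S}.
Read '0': S→∅; now ∅.
The set is empty and remains empty for the remaining 6 symbols.
No reachable set along the way intersects F.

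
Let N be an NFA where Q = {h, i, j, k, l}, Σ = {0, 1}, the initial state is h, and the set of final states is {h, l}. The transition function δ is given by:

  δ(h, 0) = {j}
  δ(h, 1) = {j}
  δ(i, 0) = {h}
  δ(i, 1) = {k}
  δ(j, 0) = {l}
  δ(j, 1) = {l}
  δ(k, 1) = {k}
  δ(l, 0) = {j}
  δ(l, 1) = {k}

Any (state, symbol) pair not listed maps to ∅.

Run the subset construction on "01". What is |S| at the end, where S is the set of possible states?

Start in {h}.
Read '0': {h} → {j}.
Read '1': {j} → {l}.
That set has 1 state.

1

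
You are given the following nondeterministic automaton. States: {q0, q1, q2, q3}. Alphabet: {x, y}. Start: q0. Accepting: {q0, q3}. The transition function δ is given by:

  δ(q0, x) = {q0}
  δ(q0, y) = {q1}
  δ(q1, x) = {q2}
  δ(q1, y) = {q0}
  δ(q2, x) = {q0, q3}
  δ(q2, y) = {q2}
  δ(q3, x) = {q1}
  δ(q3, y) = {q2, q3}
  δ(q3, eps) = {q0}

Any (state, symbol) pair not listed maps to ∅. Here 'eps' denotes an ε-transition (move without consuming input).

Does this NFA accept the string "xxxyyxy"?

Start in {q0}.
Read 'x': {q0} → {q0}.
Read 'x': {q0} → {q0}.
Read 'x': {q0} → {q0}.
Read 'y': {q0} → {q1}.
Read 'y': {q1} → {q0}.
Read 'x': {q0} → {q0}.
Read 'y': {q0} → {q1}.
The final set {q1} contains no accepting state.

No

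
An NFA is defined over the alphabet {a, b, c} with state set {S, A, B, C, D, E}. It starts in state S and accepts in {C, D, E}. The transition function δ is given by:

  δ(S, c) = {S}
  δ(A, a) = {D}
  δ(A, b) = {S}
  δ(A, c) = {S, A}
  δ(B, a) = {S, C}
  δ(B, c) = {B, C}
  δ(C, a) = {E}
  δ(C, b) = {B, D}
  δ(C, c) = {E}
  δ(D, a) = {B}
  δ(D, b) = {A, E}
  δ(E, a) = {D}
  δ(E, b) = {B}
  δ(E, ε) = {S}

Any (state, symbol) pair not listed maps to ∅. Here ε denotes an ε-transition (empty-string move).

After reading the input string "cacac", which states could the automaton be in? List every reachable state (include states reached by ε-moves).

∅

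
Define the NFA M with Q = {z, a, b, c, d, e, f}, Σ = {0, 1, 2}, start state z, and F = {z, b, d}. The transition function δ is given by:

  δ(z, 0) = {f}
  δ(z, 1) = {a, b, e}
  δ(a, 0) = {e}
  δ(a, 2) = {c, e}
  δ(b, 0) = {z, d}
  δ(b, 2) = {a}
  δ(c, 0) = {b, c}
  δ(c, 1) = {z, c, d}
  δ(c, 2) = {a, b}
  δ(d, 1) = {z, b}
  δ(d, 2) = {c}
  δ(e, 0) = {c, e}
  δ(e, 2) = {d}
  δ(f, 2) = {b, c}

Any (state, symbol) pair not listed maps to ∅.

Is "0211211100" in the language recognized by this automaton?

Start in {z}.
Read '0': {z} → {f}.
Read '2': {f} → {b, c}.
Read '1': {b, c} → {z, c, d}.
Read '1': {z, c, d} → {z, a, b, c, d, e}.
Read '2': {z, a, b, c, d, e} → {a, b, c, d, e}.
Read '1': {a, b, c, d, e} → {z, b, c, d}.
Read '1': {z, b, c, d} → {z, a, b, c, d, e}.
Read '1': {z, a, b, c, d, e} → {z, a, b, c, d, e}.
Read '0': {z, a, b, c, d, e} → {z, b, c, d, e, f}.
Read '0': {z, b, c, d, e, f} → {z, b, c, d, e, f}.
The final set {z, b, c, d, e, f} contains the accepting states z, b, d.

Yes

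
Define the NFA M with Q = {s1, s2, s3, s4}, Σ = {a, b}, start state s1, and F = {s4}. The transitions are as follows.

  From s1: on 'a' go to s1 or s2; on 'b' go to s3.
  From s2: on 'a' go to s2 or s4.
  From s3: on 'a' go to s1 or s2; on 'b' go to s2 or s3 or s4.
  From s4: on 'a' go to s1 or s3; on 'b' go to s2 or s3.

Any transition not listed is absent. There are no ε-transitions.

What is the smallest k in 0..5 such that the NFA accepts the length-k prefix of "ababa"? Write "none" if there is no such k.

Start in {s1}.
Read 'a': s1→{s1, s2}; now {s1, s2}.
Read 'b': s1→{s3}, s2→∅; now {s3}.
Read 'a': s3→{s1, s2}; now {s1, s2}.
Read 'b': s1→{s3}, s2→∅; now {s3}.
Read 'a': s3→{s1, s2}; now {s1, s2}.
No reachable set along the way intersects F.

none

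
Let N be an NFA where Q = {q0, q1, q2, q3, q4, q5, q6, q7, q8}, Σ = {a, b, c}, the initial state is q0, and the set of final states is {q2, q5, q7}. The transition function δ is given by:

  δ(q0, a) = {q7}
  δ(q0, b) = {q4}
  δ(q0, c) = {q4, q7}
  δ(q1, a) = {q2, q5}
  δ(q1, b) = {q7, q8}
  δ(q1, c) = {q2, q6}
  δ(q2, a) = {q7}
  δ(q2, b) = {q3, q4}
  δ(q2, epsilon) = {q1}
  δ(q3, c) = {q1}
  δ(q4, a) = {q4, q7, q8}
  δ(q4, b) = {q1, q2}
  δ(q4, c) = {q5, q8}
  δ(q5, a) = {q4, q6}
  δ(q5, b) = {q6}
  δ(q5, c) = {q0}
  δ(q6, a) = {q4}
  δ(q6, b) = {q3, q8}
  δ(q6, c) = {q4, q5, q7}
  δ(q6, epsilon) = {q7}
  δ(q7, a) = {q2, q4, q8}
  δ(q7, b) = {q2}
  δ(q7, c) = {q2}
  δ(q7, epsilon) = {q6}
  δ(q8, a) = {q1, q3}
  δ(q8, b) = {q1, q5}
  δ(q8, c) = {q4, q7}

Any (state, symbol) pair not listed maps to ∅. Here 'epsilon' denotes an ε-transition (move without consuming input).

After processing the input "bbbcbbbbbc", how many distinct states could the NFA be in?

8

Start in {q0}.
Read 'b': q0→{q4}; now {q4}.
Read 'b': q4→{q1, q2}; now {q1, q2}.
Read 'b': q1→{q7, q8}, q2→{q3, q4}; union {q3, q4, q7, q8}; ε-closure = {q3, q4, q6, q7, q8}.
Read 'c': q3→{q1}, q4→{q5, q8}, q6→{q4, q5, q7}, q7→{q2}, q8→{q4, q7}; union {q1, q2, q4, q5, q7, q8}; ε-closure = {q1, q2, q4, q5, q6, q7, q8}.
Read 'b': q1→{q7, q8}, q2→{q3, q4}, q4→{q1, q2}, q5→{q6}, q6→{q3, q8}, q7→{q2}, q8→{q1, q5}; now {q1, q2, q3, q4, q5, q6, q7, q8}.
Read 'b': q1→{q7, q8}, q2→{q3, q4}, q3→∅, q4→{q1, q2}, q5→{q6}, q6→{q3, q8}, q7→{q2}, q8→{q1, q5}; now {q1, q2, q3, q4, q5, q6, q7, q8}.
Read 'b': q1→{q7, q8}, q2→{q3, q4}, q3→∅, q4→{q1, q2}, q5→{q6}, q6→{q3, q8}, q7→{q2}, q8→{q1, q5}; now {q1, q2, q3, q4, q5, q6, q7, q8}.
Read 'b': q1→{q7, q8}, q2→{q3, q4}, q3→∅, q4→{q1, q2}, q5→{q6}, q6→{q3, q8}, q7→{q2}, q8→{q1, q5}; now {q1, q2, q3, q4, q5, q6, q7, q8}.
Read 'b': q1→{q7, q8}, q2→{q3, q4}, q3→∅, q4→{q1, q2}, q5→{q6}, q6→{q3, q8}, q7→{q2}, q8→{q1, q5}; now {q1, q2, q3, q4, q5, q6, q7, q8}.
Read 'c': q1→{q2, q6}, q2→∅, q3→{q1}, q4→{q5, q8}, q5→{q0}, q6→{q4, q5, q7}, q7→{q2}, q8→{q4, q7}; now {q0, q1, q2, q4, q5, q6, q7, q8}.
That set has 8 states.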